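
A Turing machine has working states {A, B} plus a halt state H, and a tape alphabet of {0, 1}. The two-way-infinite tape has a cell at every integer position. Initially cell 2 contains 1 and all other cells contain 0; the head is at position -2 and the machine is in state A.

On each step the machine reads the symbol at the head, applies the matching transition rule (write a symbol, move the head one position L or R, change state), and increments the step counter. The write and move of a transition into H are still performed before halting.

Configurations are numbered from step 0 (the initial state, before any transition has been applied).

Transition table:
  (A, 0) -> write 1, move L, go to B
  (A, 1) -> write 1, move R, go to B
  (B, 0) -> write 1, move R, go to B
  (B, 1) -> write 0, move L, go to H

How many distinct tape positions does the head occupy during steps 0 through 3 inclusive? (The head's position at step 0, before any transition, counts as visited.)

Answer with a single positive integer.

Step 1: in state A at pos -2, read 0 -> (A,0)->write 1,move L,goto B. Now: state=B, head=-3, tape[-4..3]=00100010 (head:  ^)
Step 2: in state B at pos -3, read 0 -> (B,0)->write 1,move R,goto B. Now: state=B, head=-2, tape[-4..3]=01100010 (head:   ^)
Step 3: in state B at pos -2, read 1 -> (B,1)->write 0,move L,goto H. Now: state=H, head=-3, tape[-4..3]=01000010 (head:  ^)
Head positions at steps 0..3: starting at -2, distinct positions visited = {-3, -2} -> 2 position(s)

Answer: 2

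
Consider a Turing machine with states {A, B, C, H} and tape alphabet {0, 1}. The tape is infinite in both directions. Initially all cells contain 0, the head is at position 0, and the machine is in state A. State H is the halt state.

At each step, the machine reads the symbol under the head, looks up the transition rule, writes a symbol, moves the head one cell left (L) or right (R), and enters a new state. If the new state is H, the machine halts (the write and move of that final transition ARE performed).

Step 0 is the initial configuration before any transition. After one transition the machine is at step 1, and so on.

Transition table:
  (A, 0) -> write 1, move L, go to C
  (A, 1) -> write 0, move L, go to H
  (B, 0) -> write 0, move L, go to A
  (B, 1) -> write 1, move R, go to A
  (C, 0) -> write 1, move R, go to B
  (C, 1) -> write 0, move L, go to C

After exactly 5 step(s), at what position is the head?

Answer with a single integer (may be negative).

Answer: -1

Derivation:
Step 1: in state A at pos 0, read 0 -> (A,0)->write 1,move L,goto C. Now: state=C, head=-1, tape[-2..1]=0010 (head:  ^)
Step 2: in state C at pos -1, read 0 -> (C,0)->write 1,move R,goto B. Now: state=B, head=0, tape[-2..1]=0110 (head:   ^)
Step 3: in state B at pos 0, read 1 -> (B,1)->write 1,move R,goto A. Now: state=A, head=1, tape[-2..2]=01100 (head:    ^)
Step 4: in state A at pos 1, read 0 -> (A,0)->write 1,move L,goto C. Now: state=C, head=0, tape[-2..2]=01110 (head:   ^)
Step 5: in state C at pos 0, read 1 -> (C,1)->write 0,move L,goto C. Now: state=C, head=-1, tape[-2..2]=01010 (head:  ^)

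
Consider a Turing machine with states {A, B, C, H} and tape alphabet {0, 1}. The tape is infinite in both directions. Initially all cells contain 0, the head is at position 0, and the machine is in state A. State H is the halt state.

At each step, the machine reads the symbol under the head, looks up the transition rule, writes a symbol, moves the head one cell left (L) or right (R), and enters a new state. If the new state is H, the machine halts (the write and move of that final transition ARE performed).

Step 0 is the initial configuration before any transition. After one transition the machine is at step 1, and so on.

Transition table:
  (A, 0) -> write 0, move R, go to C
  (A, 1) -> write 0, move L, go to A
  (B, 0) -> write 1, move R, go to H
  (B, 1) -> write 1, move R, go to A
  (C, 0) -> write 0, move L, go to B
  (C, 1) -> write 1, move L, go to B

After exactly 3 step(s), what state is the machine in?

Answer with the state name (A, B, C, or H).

Answer: H

Derivation:
Step 1: in state A at pos 0, read 0 -> (A,0)->write 0,move R,goto C. Now: state=C, head=1, tape[-1..2]=0000 (head:   ^)
Step 2: in state C at pos 1, read 0 -> (C,0)->write 0,move L,goto B. Now: state=B, head=0, tape[-1..2]=0000 (head:  ^)
Step 3: in state B at pos 0, read 0 -> (B,0)->write 1,move R,goto H. Now: state=H, head=1, tape[-1..2]=0100 (head:   ^)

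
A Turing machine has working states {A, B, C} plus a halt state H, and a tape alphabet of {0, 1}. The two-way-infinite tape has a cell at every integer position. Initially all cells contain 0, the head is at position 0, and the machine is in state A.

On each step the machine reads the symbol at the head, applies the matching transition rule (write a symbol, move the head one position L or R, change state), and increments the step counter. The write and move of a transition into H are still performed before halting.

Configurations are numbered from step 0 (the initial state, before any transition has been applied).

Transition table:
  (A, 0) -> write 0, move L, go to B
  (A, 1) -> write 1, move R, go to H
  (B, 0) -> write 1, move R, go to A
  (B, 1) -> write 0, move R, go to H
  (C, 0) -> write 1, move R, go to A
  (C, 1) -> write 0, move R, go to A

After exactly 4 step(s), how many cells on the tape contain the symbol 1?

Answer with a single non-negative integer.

Step 1: in state A at pos 0, read 0 -> (A,0)->write 0,move L,goto B. Now: state=B, head=-1, tape[-2..1]=0000 (head:  ^)
Step 2: in state B at pos -1, read 0 -> (B,0)->write 1,move R,goto A. Now: state=A, head=0, tape[-2..1]=0100 (head:   ^)
Step 3: in state A at pos 0, read 0 -> (A,0)->write 0,move L,goto B. Now: state=B, head=-1, tape[-2..1]=0100 (head:  ^)
Step 4: in state B at pos -1, read 1 -> (B,1)->write 0,move R,goto H. Now: state=H, head=0, tape[-2..1]=0000 (head:   ^)
No cell contains 1 after step 4 -> 0 cell(s)

Answer: 0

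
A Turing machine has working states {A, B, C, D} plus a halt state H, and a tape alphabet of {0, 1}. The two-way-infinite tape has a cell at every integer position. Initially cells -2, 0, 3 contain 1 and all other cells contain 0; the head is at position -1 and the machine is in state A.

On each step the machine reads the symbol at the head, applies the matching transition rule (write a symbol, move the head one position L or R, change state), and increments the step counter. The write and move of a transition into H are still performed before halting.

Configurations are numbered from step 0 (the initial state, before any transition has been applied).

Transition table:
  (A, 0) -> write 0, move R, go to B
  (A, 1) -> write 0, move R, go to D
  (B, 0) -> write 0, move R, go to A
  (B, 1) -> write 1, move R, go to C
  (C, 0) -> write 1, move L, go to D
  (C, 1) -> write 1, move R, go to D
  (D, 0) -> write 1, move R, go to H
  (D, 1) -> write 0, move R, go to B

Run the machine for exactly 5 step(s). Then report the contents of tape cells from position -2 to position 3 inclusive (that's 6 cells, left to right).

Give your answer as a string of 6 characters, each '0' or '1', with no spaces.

Step 1: in state A at pos -1, read 0 -> (A,0)->write 0,move R,goto B. Now: state=B, head=0, tape[-3..4]=01010010 (head:    ^)
Step 2: in state B at pos 0, read 1 -> (B,1)->write 1,move R,goto C. Now: state=C, head=1, tape[-3..4]=01010010 (head:     ^)
Step 3: in state C at pos 1, read 0 -> (C,0)->write 1,move L,goto D. Now: state=D, head=0, tape[-3..4]=01011010 (head:    ^)
Step 4: in state D at pos 0, read 1 -> (D,1)->write 0,move R,goto B. Now: state=B, head=1, tape[-3..4]=01001010 (head:     ^)
Step 5: in state B at pos 1, read 1 -> (B,1)->write 1,move R,goto C. Now: state=C, head=2, tape[-3..4]=01001010 (head:      ^)

Answer: 100101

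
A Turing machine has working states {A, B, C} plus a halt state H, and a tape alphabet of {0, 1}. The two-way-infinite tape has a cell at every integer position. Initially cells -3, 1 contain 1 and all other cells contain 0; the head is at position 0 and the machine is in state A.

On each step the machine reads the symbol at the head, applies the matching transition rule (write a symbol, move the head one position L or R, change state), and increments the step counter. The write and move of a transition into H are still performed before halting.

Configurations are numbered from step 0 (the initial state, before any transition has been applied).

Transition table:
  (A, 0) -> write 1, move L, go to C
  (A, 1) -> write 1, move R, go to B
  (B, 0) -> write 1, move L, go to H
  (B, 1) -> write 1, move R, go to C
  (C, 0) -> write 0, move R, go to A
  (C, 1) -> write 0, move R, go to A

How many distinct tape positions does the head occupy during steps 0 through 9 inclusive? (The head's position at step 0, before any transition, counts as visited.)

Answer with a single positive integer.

Step 1: in state A at pos 0, read 0 -> (A,0)->write 1,move L,goto C. Now: state=C, head=-1, tape[-4..2]=0100110 (head:    ^)
Step 2: in state C at pos -1, read 0 -> (C,0)->write 0,move R,goto A. Now: state=A, head=0, tape[-4..2]=0100110 (head:     ^)
Step 3: in state A at pos 0, read 1 -> (A,1)->write 1,move R,goto B. Now: state=B, head=1, tape[-4..2]=0100110 (head:      ^)
Step 4: in state B at pos 1, read 1 -> (B,1)->write 1,move R,goto C. Now: state=C, head=2, tape[-4..3]=01001100 (head:       ^)
Step 5: in state C at pos 2, read 0 -> (C,0)->write 0,move R,goto A. Now: state=A, head=3, tape[-4..4]=010011000 (head:        ^)
Step 6: in state A at pos 3, read 0 -> (A,0)->write 1,move L,goto C. Now: state=C, head=2, tape[-4..4]=010011010 (head:       ^)
Step 7: in state C at pos 2, read 0 -> (C,0)->write 0,move R,goto A. Now: state=A, head=3, tape[-4..4]=010011010 (head:        ^)
Step 8: in state A at pos 3, read 1 -> (A,1)->write 1,move R,goto B. Now: state=B, head=4, tape[-4..5]=0100110100 (head:         ^)
Step 9: in state B at pos 4, read 0 -> (B,0)->write 1,move L,goto H. Now: state=H, head=3, tape[-4..5]=0100110110 (head:        ^)
Head positions at steps 0..9: starting at 0, distinct positions visited = {-1, 0, 1, 2, 3, 4} -> 6 position(s)

Answer: 6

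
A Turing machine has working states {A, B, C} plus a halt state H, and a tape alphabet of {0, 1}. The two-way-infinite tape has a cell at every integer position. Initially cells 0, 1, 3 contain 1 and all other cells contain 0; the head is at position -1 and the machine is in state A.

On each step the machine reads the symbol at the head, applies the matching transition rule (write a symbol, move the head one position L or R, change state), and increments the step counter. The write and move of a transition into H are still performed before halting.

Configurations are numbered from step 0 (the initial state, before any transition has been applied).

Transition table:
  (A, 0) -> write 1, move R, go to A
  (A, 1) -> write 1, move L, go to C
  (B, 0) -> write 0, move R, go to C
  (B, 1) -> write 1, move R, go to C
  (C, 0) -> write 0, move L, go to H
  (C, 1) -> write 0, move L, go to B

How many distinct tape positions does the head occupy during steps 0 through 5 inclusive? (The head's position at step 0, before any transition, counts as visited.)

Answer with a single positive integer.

Step 1: in state A at pos -1, read 0 -> (A,0)->write 1,move R,goto A. Now: state=A, head=0, tape[-2..4]=0111010 (head:   ^)
Step 2: in state A at pos 0, read 1 -> (A,1)->write 1,move L,goto C. Now: state=C, head=-1, tape[-2..4]=0111010 (head:  ^)
Step 3: in state C at pos -1, read 1 -> (C,1)->write 0,move L,goto B. Now: state=B, head=-2, tape[-3..4]=00011010 (head:  ^)
Step 4: in state B at pos -2, read 0 -> (B,0)->write 0,move R,goto C. Now: state=C, head=-1, tape[-3..4]=00011010 (head:   ^)
Step 5: in state C at pos -1, read 0 -> (C,0)->write 0,move L,goto H. Now: state=H, head=-2, tape[-3..4]=00011010 (head:  ^)
Head positions at steps 0..5: starting at -1, distinct positions visited = {-2, -1, 0} -> 3 position(s)

Answer: 3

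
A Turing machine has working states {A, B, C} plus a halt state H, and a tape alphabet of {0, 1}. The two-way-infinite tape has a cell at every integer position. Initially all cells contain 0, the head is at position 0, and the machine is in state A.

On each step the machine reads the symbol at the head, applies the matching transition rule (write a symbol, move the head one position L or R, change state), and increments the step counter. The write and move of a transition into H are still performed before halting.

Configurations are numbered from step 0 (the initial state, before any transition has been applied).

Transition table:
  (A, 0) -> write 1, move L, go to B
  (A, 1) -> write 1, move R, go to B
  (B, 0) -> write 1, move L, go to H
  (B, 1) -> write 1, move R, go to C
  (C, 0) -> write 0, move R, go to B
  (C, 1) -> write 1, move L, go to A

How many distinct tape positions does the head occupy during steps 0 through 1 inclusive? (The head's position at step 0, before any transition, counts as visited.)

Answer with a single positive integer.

Answer: 2

Derivation:
Step 1: in state A at pos 0, read 0 -> (A,0)->write 1,move L,goto B. Now: state=B, head=-1, tape[-2..1]=0010 (head:  ^)
Head positions at steps 0..1: starting at 0, distinct positions visited = {-1, 0} -> 2 position(s)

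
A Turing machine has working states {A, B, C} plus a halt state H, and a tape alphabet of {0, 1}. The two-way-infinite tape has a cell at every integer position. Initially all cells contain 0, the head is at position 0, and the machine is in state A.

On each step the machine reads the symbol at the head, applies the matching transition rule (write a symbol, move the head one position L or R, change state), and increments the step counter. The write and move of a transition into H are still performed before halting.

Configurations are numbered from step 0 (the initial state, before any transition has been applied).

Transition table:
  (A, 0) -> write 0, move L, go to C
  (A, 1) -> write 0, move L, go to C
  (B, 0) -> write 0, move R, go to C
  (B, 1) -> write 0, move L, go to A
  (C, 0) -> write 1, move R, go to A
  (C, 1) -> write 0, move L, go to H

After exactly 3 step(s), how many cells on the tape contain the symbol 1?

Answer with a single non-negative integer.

Answer: 1

Derivation:
Step 1: in state A at pos 0, read 0 -> (A,0)->write 0,move L,goto C. Now: state=C, head=-1, tape[-2..1]=0000 (head:  ^)
Step 2: in state C at pos -1, read 0 -> (C,0)->write 1,move R,goto A. Now: state=A, head=0, tape[-2..1]=0100 (head:   ^)
Step 3: in state A at pos 0, read 0 -> (A,0)->write 0,move L,goto C. Now: state=C, head=-1, tape[-2..1]=0100 (head:  ^)
Cells containing 1 after step 3: {-1} -> 1 cell(s)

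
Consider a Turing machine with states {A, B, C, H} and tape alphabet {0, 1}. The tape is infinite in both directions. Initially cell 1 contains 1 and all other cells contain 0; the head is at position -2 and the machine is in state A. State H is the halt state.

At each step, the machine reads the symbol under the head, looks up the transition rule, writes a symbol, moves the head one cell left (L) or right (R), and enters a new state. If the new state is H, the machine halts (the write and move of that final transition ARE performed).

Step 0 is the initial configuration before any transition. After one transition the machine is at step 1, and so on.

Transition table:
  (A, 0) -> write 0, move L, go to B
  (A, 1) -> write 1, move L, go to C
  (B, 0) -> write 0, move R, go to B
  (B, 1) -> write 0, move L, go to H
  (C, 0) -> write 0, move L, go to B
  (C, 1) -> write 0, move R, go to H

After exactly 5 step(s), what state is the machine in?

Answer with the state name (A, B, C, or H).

Step 1: in state A at pos -2, read 0 -> (A,0)->write 0,move L,goto B. Now: state=B, head=-3, tape[-4..2]=0000010 (head:  ^)
Step 2: in state B at pos -3, read 0 -> (B,0)->write 0,move R,goto B. Now: state=B, head=-2, tape[-4..2]=0000010 (head:   ^)
Step 3: in state B at pos -2, read 0 -> (B,0)->write 0,move R,goto B. Now: state=B, head=-1, tape[-4..2]=0000010 (head:    ^)
Step 4: in state B at pos -1, read 0 -> (B,0)->write 0,move R,goto B. Now: state=B, head=0, tape[-4..2]=0000010 (head:     ^)
Step 5: in state B at pos 0, read 0 -> (B,0)->write 0,move R,goto B. Now: state=B, head=1, tape[-4..2]=0000010 (head:      ^)

Answer: B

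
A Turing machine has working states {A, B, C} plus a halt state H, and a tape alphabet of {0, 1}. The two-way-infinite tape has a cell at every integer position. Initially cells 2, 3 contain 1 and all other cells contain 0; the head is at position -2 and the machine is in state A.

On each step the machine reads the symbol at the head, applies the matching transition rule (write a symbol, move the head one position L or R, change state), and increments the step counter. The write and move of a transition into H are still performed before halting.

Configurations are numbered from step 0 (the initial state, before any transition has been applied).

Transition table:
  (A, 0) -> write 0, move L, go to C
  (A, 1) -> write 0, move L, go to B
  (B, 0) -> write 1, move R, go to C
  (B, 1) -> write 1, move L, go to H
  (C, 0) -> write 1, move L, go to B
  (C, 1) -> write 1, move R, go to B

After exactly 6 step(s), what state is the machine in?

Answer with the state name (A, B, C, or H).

Step 1: in state A at pos -2, read 0 -> (A,0)->write 0,move L,goto C. Now: state=C, head=-3, tape[-4..4]=000000110 (head:  ^)
Step 2: in state C at pos -3, read 0 -> (C,0)->write 1,move L,goto B. Now: state=B, head=-4, tape[-5..4]=0010000110 (head:  ^)
Step 3: in state B at pos -4, read 0 -> (B,0)->write 1,move R,goto C. Now: state=C, head=-3, tape[-5..4]=0110000110 (head:   ^)
Step 4: in state C at pos -3, read 1 -> (C,1)->write 1,move R,goto B. Now: state=B, head=-2, tape[-5..4]=0110000110 (head:    ^)
Step 5: in state B at pos -2, read 0 -> (B,0)->write 1,move R,goto C. Now: state=C, head=-1, tape[-5..4]=0111000110 (head:     ^)
Step 6: in state C at pos -1, read 0 -> (C,0)->write 1,move L,goto B. Now: state=B, head=-2, tape[-5..4]=0111100110 (head:    ^)

Answer: B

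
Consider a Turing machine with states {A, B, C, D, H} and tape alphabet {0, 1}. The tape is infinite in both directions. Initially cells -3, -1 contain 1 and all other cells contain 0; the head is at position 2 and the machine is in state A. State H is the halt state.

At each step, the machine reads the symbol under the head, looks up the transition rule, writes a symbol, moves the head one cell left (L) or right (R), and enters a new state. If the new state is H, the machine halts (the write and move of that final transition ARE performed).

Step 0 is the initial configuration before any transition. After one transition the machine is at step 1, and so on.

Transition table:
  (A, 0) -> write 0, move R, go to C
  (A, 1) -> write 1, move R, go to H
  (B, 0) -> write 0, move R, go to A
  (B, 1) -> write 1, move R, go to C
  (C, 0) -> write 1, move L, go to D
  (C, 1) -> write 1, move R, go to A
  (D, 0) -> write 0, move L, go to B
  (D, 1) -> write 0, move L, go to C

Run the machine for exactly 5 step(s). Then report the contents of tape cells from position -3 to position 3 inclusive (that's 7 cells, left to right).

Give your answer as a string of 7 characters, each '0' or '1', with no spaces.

Step 1: in state A at pos 2, read 0 -> (A,0)->write 0,move R,goto C. Now: state=C, head=3, tape[-4..4]=010100000 (head:        ^)
Step 2: in state C at pos 3, read 0 -> (C,0)->write 1,move L,goto D. Now: state=D, head=2, tape[-4..4]=010100010 (head:       ^)
Step 3: in state D at pos 2, read 0 -> (D,0)->write 0,move L,goto B. Now: state=B, head=1, tape[-4..4]=010100010 (head:      ^)
Step 4: in state B at pos 1, read 0 -> (B,0)->write 0,move R,goto A. Now: state=A, head=2, tape[-4..4]=010100010 (head:       ^)
Step 5: in state A at pos 2, read 0 -> (A,0)->write 0,move R,goto C. Now: state=C, head=3, tape[-4..4]=010100010 (head:        ^)

Answer: 1010001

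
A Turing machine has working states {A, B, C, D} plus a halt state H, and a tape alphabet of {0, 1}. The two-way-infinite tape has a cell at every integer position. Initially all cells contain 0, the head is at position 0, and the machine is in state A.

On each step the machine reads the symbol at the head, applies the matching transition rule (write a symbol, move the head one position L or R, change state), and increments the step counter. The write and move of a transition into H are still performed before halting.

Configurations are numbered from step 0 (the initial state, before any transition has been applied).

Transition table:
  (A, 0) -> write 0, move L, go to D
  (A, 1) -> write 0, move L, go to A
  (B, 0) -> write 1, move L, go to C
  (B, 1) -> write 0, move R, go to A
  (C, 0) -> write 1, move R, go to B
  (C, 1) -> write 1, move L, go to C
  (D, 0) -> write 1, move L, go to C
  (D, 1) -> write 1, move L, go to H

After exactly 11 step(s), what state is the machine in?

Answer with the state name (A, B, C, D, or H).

Answer: D

Derivation:
Step 1: in state A at pos 0, read 0 -> (A,0)->write 0,move L,goto D. Now: state=D, head=-1, tape[-2..1]=0000 (head:  ^)
Step 2: in state D at pos -1, read 0 -> (D,0)->write 1,move L,goto C. Now: state=C, head=-2, tape[-3..1]=00100 (head:  ^)
Step 3: in state C at pos -2, read 0 -> (C,0)->write 1,move R,goto B. Now: state=B, head=-1, tape[-3..1]=01100 (head:   ^)
Step 4: in state B at pos -1, read 1 -> (B,1)->write 0,move R,goto A. Now: state=A, head=0, tape[-3..1]=01000 (head:    ^)
Step 5: in state A at pos 0, read 0 -> (A,0)->write 0,move L,goto D. Now: state=D, head=-1, tape[-3..1]=01000 (head:   ^)
Step 6: in state D at pos -1, read 0 -> (D,0)->write 1,move L,goto C. Now: state=C, head=-2, tape[-3..1]=01100 (head:  ^)
Step 7: in state C at pos -2, read 1 -> (C,1)->write 1,move L,goto C. Now: state=C, head=-3, tape[-4..1]=001100 (head:  ^)
Step 8: in state C at pos -3, read 0 -> (C,0)->write 1,move R,goto B. Now: state=B, head=-2, tape[-4..1]=011100 (head:   ^)
Step 9: in state B at pos -2, read 1 -> (B,1)->write 0,move R,goto A. Now: state=A, head=-1, tape[-4..1]=010100 (head:    ^)
Step 10: in state A at pos -1, read 1 -> (A,1)->write 0,move L,goto A. Now: state=A, head=-2, tape[-4..1]=010000 (head:   ^)
Step 11: in state A at pos -2, read 0 -> (A,0)->write 0,move L,goto D. Now: state=D, head=-3, tape[-4..1]=010000 (head:  ^)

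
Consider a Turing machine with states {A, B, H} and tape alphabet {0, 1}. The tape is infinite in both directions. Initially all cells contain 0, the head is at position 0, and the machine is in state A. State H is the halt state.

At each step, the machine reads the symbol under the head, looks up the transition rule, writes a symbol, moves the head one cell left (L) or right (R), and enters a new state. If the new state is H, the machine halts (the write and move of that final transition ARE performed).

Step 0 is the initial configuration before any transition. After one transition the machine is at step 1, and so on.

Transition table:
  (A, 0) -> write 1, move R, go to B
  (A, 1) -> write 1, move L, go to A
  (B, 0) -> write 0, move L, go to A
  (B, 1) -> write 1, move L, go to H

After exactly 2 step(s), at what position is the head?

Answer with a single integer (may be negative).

Step 1: in state A at pos 0, read 0 -> (A,0)->write 1,move R,goto B. Now: state=B, head=1, tape[-1..2]=0100 (head:   ^)
Step 2: in state B at pos 1, read 0 -> (B,0)->write 0,move L,goto A. Now: state=A, head=0, tape[-1..2]=0100 (head:  ^)

Answer: 0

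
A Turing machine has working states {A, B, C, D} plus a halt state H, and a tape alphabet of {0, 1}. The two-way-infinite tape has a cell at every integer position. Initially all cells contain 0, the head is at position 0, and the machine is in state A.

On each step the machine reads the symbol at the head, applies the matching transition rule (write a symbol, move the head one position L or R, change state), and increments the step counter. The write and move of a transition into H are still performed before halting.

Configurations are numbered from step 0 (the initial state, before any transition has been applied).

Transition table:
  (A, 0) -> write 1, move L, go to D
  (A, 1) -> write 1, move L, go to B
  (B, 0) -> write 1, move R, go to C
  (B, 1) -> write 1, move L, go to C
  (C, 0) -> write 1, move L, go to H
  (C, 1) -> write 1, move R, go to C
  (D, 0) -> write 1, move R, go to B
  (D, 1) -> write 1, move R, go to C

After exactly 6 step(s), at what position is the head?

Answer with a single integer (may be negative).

Step 1: in state A at pos 0, read 0 -> (A,0)->write 1,move L,goto D. Now: state=D, head=-1, tape[-2..1]=0010 (head:  ^)
Step 2: in state D at pos -1, read 0 -> (D,0)->write 1,move R,goto B. Now: state=B, head=0, tape[-2..1]=0110 (head:   ^)
Step 3: in state B at pos 0, read 1 -> (B,1)->write 1,move L,goto C. Now: state=C, head=-1, tape[-2..1]=0110 (head:  ^)
Step 4: in state C at pos -1, read 1 -> (C,1)->write 1,move R,goto C. Now: state=C, head=0, tape[-2..1]=0110 (head:   ^)
Step 5: in state C at pos 0, read 1 -> (C,1)->write 1,move R,goto C. Now: state=C, head=1, tape[-2..2]=01100 (head:    ^)
Step 6: in state C at pos 1, read 0 -> (C,0)->write 1,move L,goto H. Now: state=H, head=0, tape[-2..2]=01110 (head:   ^)

Answer: 0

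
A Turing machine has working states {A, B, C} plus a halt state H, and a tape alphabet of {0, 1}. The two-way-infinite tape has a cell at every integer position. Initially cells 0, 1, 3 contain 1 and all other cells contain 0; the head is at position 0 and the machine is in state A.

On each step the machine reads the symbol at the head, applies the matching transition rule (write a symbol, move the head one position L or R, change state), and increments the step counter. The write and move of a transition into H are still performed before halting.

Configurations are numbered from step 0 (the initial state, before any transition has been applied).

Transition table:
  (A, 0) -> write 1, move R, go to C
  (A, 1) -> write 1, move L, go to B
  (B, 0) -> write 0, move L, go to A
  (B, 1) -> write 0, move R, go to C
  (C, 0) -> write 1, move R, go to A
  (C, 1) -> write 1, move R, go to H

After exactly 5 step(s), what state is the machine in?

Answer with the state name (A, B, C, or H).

Answer: B

Derivation:
Step 1: in state A at pos 0, read 1 -> (A,1)->write 1,move L,goto B. Now: state=B, head=-1, tape[-2..4]=0011010 (head:  ^)
Step 2: in state B at pos -1, read 0 -> (B,0)->write 0,move L,goto A. Now: state=A, head=-2, tape[-3..4]=00011010 (head:  ^)
Step 3: in state A at pos -2, read 0 -> (A,0)->write 1,move R,goto C. Now: state=C, head=-1, tape[-3..4]=01011010 (head:   ^)
Step 4: in state C at pos -1, read 0 -> (C,0)->write 1,move R,goto A. Now: state=A, head=0, tape[-3..4]=01111010 (head:    ^)
Step 5: in state A at pos 0, read 1 -> (A,1)->write 1,move L,goto B. Now: state=B, head=-1, tape[-3..4]=01111010 (head:   ^)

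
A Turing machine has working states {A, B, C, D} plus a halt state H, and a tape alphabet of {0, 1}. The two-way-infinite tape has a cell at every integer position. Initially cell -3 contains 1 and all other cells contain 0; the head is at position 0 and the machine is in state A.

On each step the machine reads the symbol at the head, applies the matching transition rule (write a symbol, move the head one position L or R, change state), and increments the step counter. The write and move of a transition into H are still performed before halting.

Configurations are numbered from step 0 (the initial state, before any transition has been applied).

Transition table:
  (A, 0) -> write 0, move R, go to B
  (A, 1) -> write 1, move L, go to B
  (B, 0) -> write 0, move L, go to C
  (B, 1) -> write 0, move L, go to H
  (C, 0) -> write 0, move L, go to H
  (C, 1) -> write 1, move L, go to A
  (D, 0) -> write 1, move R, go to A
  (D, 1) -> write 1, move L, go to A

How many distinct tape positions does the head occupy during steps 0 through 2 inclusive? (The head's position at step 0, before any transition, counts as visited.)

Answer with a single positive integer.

Step 1: in state A at pos 0, read 0 -> (A,0)->write 0,move R,goto B. Now: state=B, head=1, tape[-4..2]=0100000 (head:      ^)
Step 2: in state B at pos 1, read 0 -> (B,0)->write 0,move L,goto C. Now: state=C, head=0, tape[-4..2]=0100000 (head:     ^)
Head positions at steps 0..2: starting at 0, distinct positions visited = {0, 1} -> 2 position(s)

Answer: 2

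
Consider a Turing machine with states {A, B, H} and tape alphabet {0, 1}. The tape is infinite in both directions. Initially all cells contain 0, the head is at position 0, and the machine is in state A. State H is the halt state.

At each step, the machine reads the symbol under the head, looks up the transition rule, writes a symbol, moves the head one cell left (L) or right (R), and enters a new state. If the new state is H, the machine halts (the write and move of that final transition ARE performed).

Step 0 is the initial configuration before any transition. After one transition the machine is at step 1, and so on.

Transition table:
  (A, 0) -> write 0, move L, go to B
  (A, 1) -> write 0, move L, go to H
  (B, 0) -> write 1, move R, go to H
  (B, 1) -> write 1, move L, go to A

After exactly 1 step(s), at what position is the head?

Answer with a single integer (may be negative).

Step 1: in state A at pos 0, read 0 -> (A,0)->write 0,move L,goto B. Now: state=B, head=-1, tape[-2..1]=0000 (head:  ^)

Answer: -1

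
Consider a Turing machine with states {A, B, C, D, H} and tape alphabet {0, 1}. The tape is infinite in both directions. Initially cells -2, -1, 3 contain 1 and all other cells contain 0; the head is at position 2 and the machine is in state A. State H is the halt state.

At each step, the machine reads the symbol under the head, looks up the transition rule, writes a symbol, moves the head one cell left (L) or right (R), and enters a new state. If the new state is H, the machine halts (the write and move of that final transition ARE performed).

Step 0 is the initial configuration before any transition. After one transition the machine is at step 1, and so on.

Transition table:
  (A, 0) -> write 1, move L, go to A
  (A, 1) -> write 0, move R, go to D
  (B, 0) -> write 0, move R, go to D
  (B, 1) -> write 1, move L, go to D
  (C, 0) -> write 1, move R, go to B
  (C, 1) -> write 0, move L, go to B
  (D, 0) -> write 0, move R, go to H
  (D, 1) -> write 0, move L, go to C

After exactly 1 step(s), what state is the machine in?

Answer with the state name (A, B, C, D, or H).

Step 1: in state A at pos 2, read 0 -> (A,0)->write 1,move L,goto A. Now: state=A, head=1, tape[-3..4]=01100110 (head:     ^)

Answer: A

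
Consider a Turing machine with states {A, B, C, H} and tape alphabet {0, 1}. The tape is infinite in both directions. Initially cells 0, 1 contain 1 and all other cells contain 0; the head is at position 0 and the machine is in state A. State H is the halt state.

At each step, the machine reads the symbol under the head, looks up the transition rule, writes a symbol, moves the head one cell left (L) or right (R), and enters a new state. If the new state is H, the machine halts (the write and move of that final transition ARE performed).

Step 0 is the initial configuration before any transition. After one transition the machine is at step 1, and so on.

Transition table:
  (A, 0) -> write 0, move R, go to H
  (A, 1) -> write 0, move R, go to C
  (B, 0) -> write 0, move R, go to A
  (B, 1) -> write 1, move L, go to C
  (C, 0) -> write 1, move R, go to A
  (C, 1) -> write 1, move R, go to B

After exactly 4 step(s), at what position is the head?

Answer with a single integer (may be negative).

Answer: 4

Derivation:
Step 1: in state A at pos 0, read 1 -> (A,1)->write 0,move R,goto C. Now: state=C, head=1, tape[-1..2]=0010 (head:   ^)
Step 2: in state C at pos 1, read 1 -> (C,1)->write 1,move R,goto B. Now: state=B, head=2, tape[-1..3]=00100 (head:    ^)
Step 3: in state B at pos 2, read 0 -> (B,0)->write 0,move R,goto A. Now: state=A, head=3, tape[-1..4]=001000 (head:     ^)
Step 4: in state A at pos 3, read 0 -> (A,0)->write 0,move R,goto H. Now: state=H, head=4, tape[-1..5]=0010000 (head:      ^)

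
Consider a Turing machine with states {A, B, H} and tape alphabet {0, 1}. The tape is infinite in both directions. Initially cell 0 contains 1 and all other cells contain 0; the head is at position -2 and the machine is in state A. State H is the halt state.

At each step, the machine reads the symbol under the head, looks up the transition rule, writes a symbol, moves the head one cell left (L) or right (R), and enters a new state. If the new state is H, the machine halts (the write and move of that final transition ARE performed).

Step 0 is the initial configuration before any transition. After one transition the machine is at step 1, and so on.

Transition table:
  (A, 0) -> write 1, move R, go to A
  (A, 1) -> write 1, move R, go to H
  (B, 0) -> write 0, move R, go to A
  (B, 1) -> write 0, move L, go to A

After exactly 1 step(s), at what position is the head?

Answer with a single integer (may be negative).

Step 1: in state A at pos -2, read 0 -> (A,0)->write 1,move R,goto A. Now: state=A, head=-1, tape[-3..1]=01010 (head:   ^)

Answer: -1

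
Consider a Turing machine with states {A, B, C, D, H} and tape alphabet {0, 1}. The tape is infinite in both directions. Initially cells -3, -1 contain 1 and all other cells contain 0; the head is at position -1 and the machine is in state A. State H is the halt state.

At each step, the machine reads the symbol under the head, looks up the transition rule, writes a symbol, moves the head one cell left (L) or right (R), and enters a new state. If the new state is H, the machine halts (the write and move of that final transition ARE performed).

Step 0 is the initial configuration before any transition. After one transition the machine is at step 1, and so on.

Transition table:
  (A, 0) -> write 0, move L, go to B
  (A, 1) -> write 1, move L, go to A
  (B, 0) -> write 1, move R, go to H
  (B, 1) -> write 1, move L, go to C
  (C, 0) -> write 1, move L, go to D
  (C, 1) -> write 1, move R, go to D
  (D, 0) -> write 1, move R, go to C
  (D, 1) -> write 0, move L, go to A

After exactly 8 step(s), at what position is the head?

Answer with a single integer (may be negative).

Step 1: in state A at pos -1, read 1 -> (A,1)->write 1,move L,goto A. Now: state=A, head=-2, tape[-4..0]=01010 (head:   ^)
Step 2: in state A at pos -2, read 0 -> (A,0)->write 0,move L,goto B. Now: state=B, head=-3, tape[-4..0]=01010 (head:  ^)
Step 3: in state B at pos -3, read 1 -> (B,1)->write 1,move L,goto C. Now: state=C, head=-4, tape[-5..0]=001010 (head:  ^)
Step 4: in state C at pos -4, read 0 -> (C,0)->write 1,move L,goto D. Now: state=D, head=-5, tape[-6..0]=0011010 (head:  ^)
Step 5: in state D at pos -5, read 0 -> (D,0)->write 1,move R,goto C. Now: state=C, head=-4, tape[-6..0]=0111010 (head:   ^)
Step 6: in state C at pos -4, read 1 -> (C,1)->write 1,move R,goto D. Now: state=D, head=-3, tape[-6..0]=0111010 (head:    ^)
Step 7: in state D at pos -3, read 1 -> (D,1)->write 0,move L,goto A. Now: state=A, head=-4, tape[-6..0]=0110010 (head:   ^)
Step 8: in state A at pos -4, read 1 -> (A,1)->write 1,move L,goto A. Now: state=A, head=-5, tape[-6..0]=0110010 (head:  ^)

Answer: -5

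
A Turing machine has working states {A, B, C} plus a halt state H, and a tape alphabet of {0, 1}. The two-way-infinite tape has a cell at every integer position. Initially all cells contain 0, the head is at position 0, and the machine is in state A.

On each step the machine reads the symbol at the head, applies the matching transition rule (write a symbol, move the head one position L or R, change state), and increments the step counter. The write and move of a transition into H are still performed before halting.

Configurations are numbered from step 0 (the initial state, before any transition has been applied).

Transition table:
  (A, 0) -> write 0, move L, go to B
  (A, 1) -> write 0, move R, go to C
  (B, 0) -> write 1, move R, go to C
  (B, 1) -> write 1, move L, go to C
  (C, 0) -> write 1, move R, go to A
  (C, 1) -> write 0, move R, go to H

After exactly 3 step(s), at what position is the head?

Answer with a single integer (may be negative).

Step 1: in state A at pos 0, read 0 -> (A,0)->write 0,move L,goto B. Now: state=B, head=-1, tape[-2..1]=0000 (head:  ^)
Step 2: in state B at pos -1, read 0 -> (B,0)->write 1,move R,goto C. Now: state=C, head=0, tape[-2..1]=0100 (head:   ^)
Step 3: in state C at pos 0, read 0 -> (C,0)->write 1,move R,goto A. Now: state=A, head=1, tape[-2..2]=01100 (head:    ^)

Answer: 1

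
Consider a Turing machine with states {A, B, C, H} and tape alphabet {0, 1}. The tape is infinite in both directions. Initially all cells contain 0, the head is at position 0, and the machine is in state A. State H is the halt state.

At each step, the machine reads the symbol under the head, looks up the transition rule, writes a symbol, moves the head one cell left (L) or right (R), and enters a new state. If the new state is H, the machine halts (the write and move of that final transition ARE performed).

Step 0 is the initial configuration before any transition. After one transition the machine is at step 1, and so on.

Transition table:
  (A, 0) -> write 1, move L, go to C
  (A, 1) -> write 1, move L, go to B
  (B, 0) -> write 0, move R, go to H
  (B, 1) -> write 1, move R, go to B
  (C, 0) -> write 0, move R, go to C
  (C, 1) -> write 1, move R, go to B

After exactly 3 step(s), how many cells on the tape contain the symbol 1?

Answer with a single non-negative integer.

Step 1: in state A at pos 0, read 0 -> (A,0)->write 1,move L,goto C. Now: state=C, head=-1, tape[-2..1]=0010 (head:  ^)
Step 2: in state C at pos -1, read 0 -> (C,0)->write 0,move R,goto C. Now: state=C, head=0, tape[-2..1]=0010 (head:   ^)
Step 3: in state C at pos 0, read 1 -> (C,1)->write 1,move R,goto B. Now: state=B, head=1, tape[-2..2]=00100 (head:    ^)
Cells containing 1 after step 3: {0} -> 1 cell(s)

Answer: 1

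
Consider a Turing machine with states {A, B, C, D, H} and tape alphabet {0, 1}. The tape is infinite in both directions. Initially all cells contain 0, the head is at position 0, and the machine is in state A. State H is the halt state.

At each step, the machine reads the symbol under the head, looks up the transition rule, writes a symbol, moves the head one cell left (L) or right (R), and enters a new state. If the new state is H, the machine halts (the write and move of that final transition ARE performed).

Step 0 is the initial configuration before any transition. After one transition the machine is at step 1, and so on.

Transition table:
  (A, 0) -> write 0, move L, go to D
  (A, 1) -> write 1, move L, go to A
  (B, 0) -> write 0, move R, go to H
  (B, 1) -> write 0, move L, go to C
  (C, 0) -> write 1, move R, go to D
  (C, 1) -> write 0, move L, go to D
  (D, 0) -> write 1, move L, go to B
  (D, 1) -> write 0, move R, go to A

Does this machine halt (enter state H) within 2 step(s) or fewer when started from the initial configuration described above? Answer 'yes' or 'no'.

Step 1: in state A at pos 0, read 0 -> (A,0)->write 0,move L,goto D. Now: state=D, head=-1, tape[-2..1]=0000 (head:  ^)
Step 2: in state D at pos -1, read 0 -> (D,0)->write 1,move L,goto B. Now: state=B, head=-2, tape[-3..1]=00100 (head:  ^)
After 2 step(s): state = B (not H) -> not halted within 2 -> no

Answer: no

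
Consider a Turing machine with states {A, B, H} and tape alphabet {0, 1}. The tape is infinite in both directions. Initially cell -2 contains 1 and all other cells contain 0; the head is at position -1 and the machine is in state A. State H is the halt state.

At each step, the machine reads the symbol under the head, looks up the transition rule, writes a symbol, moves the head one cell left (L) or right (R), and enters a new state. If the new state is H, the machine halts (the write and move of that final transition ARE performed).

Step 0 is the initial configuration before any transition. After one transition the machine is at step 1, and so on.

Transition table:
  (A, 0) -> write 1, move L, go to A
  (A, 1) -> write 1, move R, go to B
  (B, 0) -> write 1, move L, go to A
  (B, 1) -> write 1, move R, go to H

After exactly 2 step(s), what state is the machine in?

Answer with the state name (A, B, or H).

Step 1: in state A at pos -1, read 0 -> (A,0)->write 1,move L,goto A. Now: state=A, head=-2, tape[-3..0]=0110 (head:  ^)
Step 2: in state A at pos -2, read 1 -> (A,1)->write 1,move R,goto B. Now: state=B, head=-1, tape[-3..0]=0110 (head:   ^)

Answer: B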